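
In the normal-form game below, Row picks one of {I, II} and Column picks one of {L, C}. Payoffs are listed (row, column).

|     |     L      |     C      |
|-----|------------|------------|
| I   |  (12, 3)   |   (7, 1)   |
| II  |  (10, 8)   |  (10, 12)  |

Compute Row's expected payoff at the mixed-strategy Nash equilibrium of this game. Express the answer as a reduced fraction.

10

Column mixes with probability q on L, chosen so Row is indifferent: 12q + 7(1−q) = 10q + 10(1−q) gives q = 3/5.
Row's expected payoff (from either row, since indifferent) is 12·3/5 + 7·2/5 = 10.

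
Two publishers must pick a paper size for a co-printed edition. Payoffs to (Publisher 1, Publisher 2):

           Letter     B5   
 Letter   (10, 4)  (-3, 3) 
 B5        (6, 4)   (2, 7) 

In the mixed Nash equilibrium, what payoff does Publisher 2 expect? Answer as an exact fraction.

4

Publisher 1 mixes with probability p on Letter, chosen so Publisher 2 is indifferent: 4p + 4(1−p) = 3p + 7(1−p) gives p = 3/4.
Publisher 2's expected payoff is 4·3/4 + 4·1/4 = 4.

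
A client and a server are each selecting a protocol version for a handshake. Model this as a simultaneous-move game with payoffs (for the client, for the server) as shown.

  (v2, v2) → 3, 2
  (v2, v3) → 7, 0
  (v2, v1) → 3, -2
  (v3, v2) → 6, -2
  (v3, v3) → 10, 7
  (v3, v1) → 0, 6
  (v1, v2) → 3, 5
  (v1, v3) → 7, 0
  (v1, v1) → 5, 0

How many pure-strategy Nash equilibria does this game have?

Both v3: the client gets 10 (best alternative 7); the server gets 7 (best alternative 6). Neither deviates — NE.
Both v2 is not a NE: the client would switch to v3 (6 > 3).
No other cell survives both best-response checks, so there is 1 pure NE.

1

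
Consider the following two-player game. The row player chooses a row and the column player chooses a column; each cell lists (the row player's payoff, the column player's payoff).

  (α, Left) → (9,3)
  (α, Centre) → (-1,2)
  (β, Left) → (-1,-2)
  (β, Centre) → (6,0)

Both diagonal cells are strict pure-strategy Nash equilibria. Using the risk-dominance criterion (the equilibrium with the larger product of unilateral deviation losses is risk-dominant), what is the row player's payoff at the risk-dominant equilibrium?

At (α, Left): the row player loses 9 − (-1) = 10 by deviating; the column player loses 3 − 2 = 1. Product = 10·1 = 10.
At (β, Centre): the row player loses 6 − (-1) = 7 by deviating; the column player loses 0 − (-2) = 2. Product = 7·2 = 14.
14 > 10, so (β, Centre) is risk-dominant. The row player's payoff there is 6.

6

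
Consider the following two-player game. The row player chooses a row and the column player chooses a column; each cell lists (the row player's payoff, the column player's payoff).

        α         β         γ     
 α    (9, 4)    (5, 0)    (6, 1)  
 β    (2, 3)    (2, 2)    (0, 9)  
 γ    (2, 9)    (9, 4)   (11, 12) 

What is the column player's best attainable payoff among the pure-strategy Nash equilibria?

Both α is a pure NE (the row player: 9 ≥ 2; the column player: 4 ≥ 1). The column player gets 4.
Both γ is a pure NE (the row player: 11 ≥ 6; the column player: 12 ≥ 9). The column player gets 12.
Every other cell has a profitable deviation for at least one player. Highest of {4, 12} is 12.

12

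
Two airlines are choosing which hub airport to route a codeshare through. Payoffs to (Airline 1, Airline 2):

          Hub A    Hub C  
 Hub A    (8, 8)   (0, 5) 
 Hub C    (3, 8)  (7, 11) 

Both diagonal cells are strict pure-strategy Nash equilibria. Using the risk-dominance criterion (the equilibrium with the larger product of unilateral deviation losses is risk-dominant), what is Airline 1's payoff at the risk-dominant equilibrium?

7

At both Hub A: Airline 1 loses 8 − 3 = 5 by deviating; Airline 2 loses 8 − 5 = 3. Product = 5·3 = 15.
At both Hub C: Airline 1 loses 7 − 0 = 7 by deviating; Airline 2 loses 11 − 8 = 3. Product = 7·3 = 21.
21 > 15, so both Hub C is risk-dominant. Airline 1's payoff there is 7.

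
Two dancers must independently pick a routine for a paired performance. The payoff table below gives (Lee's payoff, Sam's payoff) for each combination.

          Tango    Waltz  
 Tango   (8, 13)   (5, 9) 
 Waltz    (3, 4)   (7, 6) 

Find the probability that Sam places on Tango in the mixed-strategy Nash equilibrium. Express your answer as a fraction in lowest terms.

Sam's mix q on Tango must make Lee indifferent between Tango and Waltz.
Lee's payoff from Tango: 8q + 5(1−q). From Waltz: 3q + 7(1−q).
Set equal: 5q = 2(1−q) → q = 2/7.

2/7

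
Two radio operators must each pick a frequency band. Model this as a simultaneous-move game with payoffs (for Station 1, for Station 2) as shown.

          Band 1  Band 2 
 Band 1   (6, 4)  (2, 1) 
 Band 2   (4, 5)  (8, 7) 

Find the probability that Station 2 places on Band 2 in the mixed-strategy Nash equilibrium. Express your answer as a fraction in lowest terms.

Station 2's mix q on Band 1 must make Station 1 indifferent between Band 1 and Band 2.
Station 1's payoff from Band 1: 6q + 2(1−q). From Band 2: 4q + 8(1−q).
Set equal: 2q = 6(1−q) → q = 6/8 = 3/4.
Probability on Band 2 is 1 − 3/4 = 1/4.

1/4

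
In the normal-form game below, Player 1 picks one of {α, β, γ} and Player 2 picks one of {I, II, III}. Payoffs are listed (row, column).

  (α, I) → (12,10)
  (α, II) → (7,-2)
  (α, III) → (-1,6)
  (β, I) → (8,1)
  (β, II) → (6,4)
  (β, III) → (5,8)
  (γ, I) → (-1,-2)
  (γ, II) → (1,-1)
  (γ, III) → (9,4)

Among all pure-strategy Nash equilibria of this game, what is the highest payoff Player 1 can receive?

12

(α, I) is a pure NE (Player 1: 12 ≥ 8; Player 2: 10 ≥ 6). Player 1 gets 12.
(γ, III) is a pure NE (Player 1: 9 ≥ 5; Player 2: 4 ≥ -1). Player 1 gets 9.
Every other cell has a profitable deviation for at least one player. Highest of {12, 9} is 12.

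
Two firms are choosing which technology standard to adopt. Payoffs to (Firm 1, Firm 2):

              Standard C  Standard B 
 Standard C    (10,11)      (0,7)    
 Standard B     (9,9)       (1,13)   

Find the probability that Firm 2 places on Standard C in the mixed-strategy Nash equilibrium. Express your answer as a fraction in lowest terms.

Firm 2's mix q on Standard C must make Firm 1 indifferent between Standard C and Standard B.
Firm 1's payoff from Standard C: 10q + 0(1−q). From Standard B: 9q + 1(1−q).
Set equal: 1q = 1(1−q) → q = 1/2.

1/2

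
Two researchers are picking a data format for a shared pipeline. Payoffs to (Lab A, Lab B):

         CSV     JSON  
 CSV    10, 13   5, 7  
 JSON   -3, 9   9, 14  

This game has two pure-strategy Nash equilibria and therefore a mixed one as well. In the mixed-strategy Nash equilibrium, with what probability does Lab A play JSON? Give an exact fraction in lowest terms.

Lab A's mix p on CSV must make Lab B indifferent between CSV and JSON.
Lab B's payoff from CSV: 13p + 9(1−p). From JSON: 7p + 14(1−p).
Set equal: 6p = 5(1−p) → p = 5/11.
Probability on JSON is 1 − 5/11 = 6/11.

6/11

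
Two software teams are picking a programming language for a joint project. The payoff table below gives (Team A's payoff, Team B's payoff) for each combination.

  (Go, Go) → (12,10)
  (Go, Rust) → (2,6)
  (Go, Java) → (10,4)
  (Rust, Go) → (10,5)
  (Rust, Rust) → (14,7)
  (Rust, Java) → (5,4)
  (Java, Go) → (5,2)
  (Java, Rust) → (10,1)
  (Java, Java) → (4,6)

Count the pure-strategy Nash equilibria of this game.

Both Go: Team A gets 12 (best alternative 10); Team B gets 10 (best alternative 6). Neither deviates — NE.
Both Rust: Team A gets 14 (best alternative 10); Team B gets 7 (best alternative 5). Neither deviates — NE.
Both Java is not a NE: Team A would switch to Go (10 > 4).
No other cell survives both best-response checks, so there are 2 pure NE.

2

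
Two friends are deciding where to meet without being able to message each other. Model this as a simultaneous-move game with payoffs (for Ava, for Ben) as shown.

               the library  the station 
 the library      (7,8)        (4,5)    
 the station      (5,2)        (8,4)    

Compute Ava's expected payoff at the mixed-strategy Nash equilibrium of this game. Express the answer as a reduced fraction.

Ben mixes with probability q on the library, chosen so Ava is indifferent: 7q + 4(1−q) = 5q + 8(1−q) gives q = 2/3.
Ava's expected payoff (from either row, since indifferent) is 7·2/3 + 4·1/3 = 6.

6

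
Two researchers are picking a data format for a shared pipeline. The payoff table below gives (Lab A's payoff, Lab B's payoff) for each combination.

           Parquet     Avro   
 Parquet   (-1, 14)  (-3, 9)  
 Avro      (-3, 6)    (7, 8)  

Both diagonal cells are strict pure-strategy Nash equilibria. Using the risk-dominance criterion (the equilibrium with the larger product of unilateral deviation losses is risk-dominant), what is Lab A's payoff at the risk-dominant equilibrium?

At both Parquet: Lab A loses -1 − (-3) = 2 by deviating; Lab B loses 14 − 9 = 5. Product = 2·5 = 10.
At both Avro: Lab A loses 7 − (-3) = 10 by deviating; Lab B loses 8 − 6 = 2. Product = 10·2 = 20.
20 > 10, so both Avro is risk-dominant. Lab A's payoff there is 7.

7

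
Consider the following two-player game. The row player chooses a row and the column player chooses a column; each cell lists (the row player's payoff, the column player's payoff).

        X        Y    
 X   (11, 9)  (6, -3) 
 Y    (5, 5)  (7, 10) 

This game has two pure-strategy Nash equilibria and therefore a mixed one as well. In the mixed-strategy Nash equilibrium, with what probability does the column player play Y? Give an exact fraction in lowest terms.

The column player's mix q on X must make the row player indifferent between X and Y.
The row player's payoff from X: 11q + 6(1−q). From Y: 5q + 7(1−q).
Set equal: 6q = 1(1−q) → q = 1/7.
Probability on Y is 1 − 1/7 = 6/7.

6/7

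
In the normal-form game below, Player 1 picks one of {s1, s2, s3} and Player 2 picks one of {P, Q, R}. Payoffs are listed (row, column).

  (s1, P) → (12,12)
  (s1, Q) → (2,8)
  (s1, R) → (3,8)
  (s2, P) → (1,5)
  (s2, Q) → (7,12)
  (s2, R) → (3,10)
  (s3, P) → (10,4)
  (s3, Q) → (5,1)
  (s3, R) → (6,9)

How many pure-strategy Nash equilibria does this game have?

(s1, P): Player 1 gets 12 (best alternative 10); Player 2 gets 12 (best alternative 8). Neither deviates — NE.
(s2, Q): Player 1 gets 7 (best alternative 5); Player 2 gets 12 (best alternative 10). Neither deviates — NE.
(s3, R): Player 1 gets 6 (best alternative 3); Player 2 gets 9 (best alternative 4). Neither deviates — NE.
(s3, Q) is not a NE: Player 1 would switch to s2 (7 > 5).
No other cell survives both best-response checks, so there are 3 pure NE.

3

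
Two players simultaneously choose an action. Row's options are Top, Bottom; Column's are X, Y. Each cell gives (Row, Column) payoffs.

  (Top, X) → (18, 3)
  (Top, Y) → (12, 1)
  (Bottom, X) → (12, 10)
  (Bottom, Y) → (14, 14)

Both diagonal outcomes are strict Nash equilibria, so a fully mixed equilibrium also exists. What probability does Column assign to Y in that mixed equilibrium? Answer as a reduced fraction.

3/4

Column's mix q on X must make Row indifferent between Top and Bottom.
Row's payoff from Top: 18q + 12(1−q). From Bottom: 12q + 14(1−q).
Set equal: 6q = 2(1−q) → q = 2/8 = 1/4.
Probability on Y is 1 − 1/4 = 3/4.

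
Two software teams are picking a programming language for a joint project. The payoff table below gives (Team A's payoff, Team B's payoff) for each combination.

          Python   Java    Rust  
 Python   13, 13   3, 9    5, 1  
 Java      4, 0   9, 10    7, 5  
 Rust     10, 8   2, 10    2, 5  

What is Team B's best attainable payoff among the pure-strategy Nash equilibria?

Both Python is a pure NE (Team A: 13 ≥ 10; Team B: 13 ≥ 9). Team B gets 13.
Both Java is a pure NE (Team A: 9 ≥ 3; Team B: 10 ≥ 5). Team B gets 10.
Every other cell has a profitable deviation for at least one player. Highest of {13, 10} is 13.

13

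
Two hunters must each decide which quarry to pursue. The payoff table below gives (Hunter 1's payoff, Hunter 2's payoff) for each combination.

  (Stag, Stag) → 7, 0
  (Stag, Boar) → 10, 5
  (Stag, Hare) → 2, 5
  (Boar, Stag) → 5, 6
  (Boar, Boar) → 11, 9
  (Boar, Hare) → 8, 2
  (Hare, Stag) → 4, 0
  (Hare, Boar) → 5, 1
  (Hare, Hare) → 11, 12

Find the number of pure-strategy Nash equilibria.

2

Both Boar: Hunter 1 gets 11 (best alternative 10); Hunter 2 gets 9 (best alternative 6). Neither deviates — NE.
Both Hare: Hunter 1 gets 11 (best alternative 8); Hunter 2 gets 12 (best alternative 1). Neither deviates — NE.
Both Stag is not a NE: Hunter 2 would switch to Boar (5 > 0).
No other cell survives both best-response checks, so there are 2 pure NE.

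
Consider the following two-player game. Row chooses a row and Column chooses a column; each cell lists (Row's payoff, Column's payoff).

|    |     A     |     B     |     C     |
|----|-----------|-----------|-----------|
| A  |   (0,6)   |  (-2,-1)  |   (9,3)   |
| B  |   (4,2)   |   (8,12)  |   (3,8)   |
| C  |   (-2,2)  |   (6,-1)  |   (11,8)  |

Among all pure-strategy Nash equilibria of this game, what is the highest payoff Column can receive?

Both B is a pure NE (Row: 8 ≥ 6; Column: 12 ≥ 8). Column gets 12.
Both C is a pure NE (Row: 11 ≥ 9; Column: 8 ≥ 2). Column gets 8.
Every other cell has a profitable deviation for at least one player. Highest of {12, 8} is 12.

12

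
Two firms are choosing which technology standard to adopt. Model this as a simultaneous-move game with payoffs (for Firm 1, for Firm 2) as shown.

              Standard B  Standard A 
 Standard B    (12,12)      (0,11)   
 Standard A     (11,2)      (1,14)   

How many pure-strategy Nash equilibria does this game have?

2

Both Standard B: Firm 1 gets 12 (best alternative 11); Firm 2 gets 12 (best alternative 11). Neither deviates — NE.
Both Standard A: Firm 1 gets 1 (best alternative 0); Firm 2 gets 14 (best alternative 2). Neither deviates — NE.
(Standard B, Standard A) is not a NE: Firm 1 would switch to Standard A (1 > 0).
No other cell survives both best-response checks, so there are 2 pure NE.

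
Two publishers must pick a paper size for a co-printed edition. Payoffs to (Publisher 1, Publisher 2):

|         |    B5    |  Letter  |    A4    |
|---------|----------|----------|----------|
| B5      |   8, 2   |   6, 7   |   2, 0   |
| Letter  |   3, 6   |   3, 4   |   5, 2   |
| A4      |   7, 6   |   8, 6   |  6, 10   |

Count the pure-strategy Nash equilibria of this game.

Both A4: Publisher 1 gets 6 (best alternative 5); Publisher 2 gets 10 (best alternative 6). Neither deviates — NE.
Both Letter is not a NE: Publisher 1 would switch to A4 (8 > 3).
No other cell survives both best-response checks, so there is 1 pure NE.

1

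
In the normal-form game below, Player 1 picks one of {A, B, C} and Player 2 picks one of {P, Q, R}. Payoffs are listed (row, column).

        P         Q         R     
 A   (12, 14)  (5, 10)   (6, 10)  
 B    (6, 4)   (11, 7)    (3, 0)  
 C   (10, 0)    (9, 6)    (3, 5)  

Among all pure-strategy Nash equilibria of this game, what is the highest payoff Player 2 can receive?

14

(A, P) is a pure NE (Player 1: 12 ≥ 10; Player 2: 14 ≥ 10). Player 2 gets 14.
(B, Q) is a pure NE (Player 1: 11 ≥ 9; Player 2: 7 ≥ 4). Player 2 gets 7.
Every other cell has a profitable deviation for at least one player. Highest of {14, 7} is 14.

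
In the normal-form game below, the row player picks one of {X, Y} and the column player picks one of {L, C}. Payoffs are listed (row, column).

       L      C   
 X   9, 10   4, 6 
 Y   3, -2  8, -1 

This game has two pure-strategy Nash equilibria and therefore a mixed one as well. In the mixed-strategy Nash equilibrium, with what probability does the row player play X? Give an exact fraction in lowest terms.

The row player's mix p on X must make the column player indifferent between L and C.
The column player's payoff from L: 10p + (-2)(1−p). From C: 6p + (-1)(1−p).
Set equal: 4p = 1(1−p) → p = 1/5.

1/5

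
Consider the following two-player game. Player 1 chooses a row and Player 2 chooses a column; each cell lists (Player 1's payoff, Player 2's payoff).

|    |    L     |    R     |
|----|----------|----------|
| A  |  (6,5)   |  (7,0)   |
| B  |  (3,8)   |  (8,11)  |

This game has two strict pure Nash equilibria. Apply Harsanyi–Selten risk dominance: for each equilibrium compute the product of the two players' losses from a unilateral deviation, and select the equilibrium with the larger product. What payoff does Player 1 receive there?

6

At (A, L): Player 1 loses 6 − 3 = 3 by deviating; Player 2 loses 5 − 0 = 5. Product = 3·5 = 15.
At (B, R): Player 1 loses 8 − 7 = 1 by deviating; Player 2 loses 11 − 8 = 3. Product = 1·3 = 3.
15 > 3, so (A, L) is risk-dominant. Player 1's payoff there is 6.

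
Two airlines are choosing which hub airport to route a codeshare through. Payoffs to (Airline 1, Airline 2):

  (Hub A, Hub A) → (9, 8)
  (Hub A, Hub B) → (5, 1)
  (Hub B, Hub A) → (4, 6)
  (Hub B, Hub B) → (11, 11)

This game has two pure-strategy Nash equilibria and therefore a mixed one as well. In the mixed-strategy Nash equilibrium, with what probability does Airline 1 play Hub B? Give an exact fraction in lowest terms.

7/12

Airline 1's mix p on Hub A must make Airline 2 indifferent between Hub A and Hub B.
Airline 2's payoff from Hub A: 8p + 6(1−p). From Hub B: 1p + 11(1−p).
Set equal: 7p = 5(1−p) → p = 5/12.
Probability on Hub B is 1 − 5/12 = 7/12.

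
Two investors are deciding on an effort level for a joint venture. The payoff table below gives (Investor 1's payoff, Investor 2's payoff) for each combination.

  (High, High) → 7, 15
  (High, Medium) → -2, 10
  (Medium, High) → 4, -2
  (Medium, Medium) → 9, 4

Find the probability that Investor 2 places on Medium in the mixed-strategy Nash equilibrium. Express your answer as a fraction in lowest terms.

Investor 2's mix q on High must make Investor 1 indifferent between High and Medium.
Investor 1's payoff from High: 7q + (-2)(1−q). From Medium: 4q + 9(1−q).
Set equal: 3q = 11(1−q) → q = 11/14.
Probability on Medium is 1 − 11/14 = 3/14.

3/14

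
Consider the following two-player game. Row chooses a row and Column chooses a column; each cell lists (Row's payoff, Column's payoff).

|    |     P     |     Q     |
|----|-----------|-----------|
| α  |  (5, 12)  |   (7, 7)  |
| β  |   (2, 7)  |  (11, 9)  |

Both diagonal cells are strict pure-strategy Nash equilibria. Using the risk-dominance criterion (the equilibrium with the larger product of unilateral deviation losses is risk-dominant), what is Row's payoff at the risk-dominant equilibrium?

At (α, P): Row loses 5 − 2 = 3 by deviating; Column loses 12 − 7 = 5. Product = 3·5 = 15.
At (β, Q): Row loses 11 − 7 = 4 by deviating; Column loses 9 − 7 = 2. Product = 4·2 = 8.
15 > 8, so (α, P) is risk-dominant. Row's payoff there is 5.

5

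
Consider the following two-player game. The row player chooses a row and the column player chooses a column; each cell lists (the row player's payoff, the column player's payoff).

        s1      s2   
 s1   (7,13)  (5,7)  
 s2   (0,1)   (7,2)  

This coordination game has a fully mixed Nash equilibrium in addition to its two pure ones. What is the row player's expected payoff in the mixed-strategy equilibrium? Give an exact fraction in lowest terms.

The column player mixes with probability q on s1, chosen so the row player is indifferent: 7q + 5(1−q) = 0q + 7(1−q) gives q = 2/9.
The row player's expected payoff (from either row, since indifferent) is 7·2/9 + 5·7/9 = 49/9.

49/9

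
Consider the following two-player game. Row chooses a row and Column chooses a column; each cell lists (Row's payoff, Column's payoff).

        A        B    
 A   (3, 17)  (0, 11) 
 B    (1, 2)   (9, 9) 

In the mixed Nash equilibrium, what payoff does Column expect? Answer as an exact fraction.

131/13

Row mixes with probability p on A, chosen so Column is indifferent: 17p + 2(1−p) = 11p + 9(1−p) gives p = 7/13.
Column's expected payoff is 17·7/13 + 2·6/13 = 131/13.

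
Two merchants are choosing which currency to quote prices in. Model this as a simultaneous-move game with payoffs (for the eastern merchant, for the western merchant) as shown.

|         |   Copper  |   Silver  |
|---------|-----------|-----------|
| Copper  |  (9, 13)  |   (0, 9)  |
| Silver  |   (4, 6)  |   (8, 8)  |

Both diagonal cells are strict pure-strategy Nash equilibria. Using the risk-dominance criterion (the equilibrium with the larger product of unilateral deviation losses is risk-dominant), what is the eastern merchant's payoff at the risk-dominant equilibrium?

9

At both Copper: the eastern merchant loses 9 − 4 = 5 by deviating; the western merchant loses 13 − 9 = 4. Product = 5·4 = 20.
At both Silver: the eastern merchant loses 8 − 0 = 8 by deviating; the western merchant loses 8 − 6 = 2. Product = 8·2 = 16.
20 > 16, so both Copper is risk-dominant. The eastern merchant's payoff there is 9.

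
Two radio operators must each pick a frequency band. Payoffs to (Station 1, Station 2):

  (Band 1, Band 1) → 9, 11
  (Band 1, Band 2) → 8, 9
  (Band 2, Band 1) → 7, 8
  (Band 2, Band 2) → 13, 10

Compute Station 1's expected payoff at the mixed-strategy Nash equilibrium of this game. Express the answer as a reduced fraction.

61/7

Station 2 mixes with probability q on Band 1, chosen so Station 1 is indifferent: 9q + 8(1−q) = 7q + 13(1−q) gives q = 5/7.
Station 1's expected payoff (from either row, since indifferent) is 9·5/7 + 8·2/7 = 61/7.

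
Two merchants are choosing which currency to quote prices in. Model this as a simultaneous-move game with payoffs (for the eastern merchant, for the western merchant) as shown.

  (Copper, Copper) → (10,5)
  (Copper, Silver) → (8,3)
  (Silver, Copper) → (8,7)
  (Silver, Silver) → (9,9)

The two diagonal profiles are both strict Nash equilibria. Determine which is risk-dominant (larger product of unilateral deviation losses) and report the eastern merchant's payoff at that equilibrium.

At both Copper: the eastern merchant loses 10 − 8 = 2 by deviating; the western merchant loses 5 − 3 = 2. Product = 2·2 = 4.
At both Silver: the eastern merchant loses 9 − 8 = 1 by deviating; the western merchant loses 9 − 7 = 2. Product = 1·2 = 2.
4 > 2, so both Copper is risk-dominant. The eastern merchant's payoff there is 10.

10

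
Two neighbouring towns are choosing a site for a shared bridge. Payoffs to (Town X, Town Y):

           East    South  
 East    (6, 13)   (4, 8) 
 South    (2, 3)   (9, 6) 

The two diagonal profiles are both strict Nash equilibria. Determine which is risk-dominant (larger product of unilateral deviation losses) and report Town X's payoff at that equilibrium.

At both East: Town X loses 6 − 2 = 4 by deviating; Town Y loses 13 − 8 = 5. Product = 4·5 = 20.
At both South: Town X loses 9 − 4 = 5 by deviating; Town Y loses 6 − 3 = 3. Product = 5·3 = 15.
20 > 15, so both East is risk-dominant. Town X's payoff there is 6.

6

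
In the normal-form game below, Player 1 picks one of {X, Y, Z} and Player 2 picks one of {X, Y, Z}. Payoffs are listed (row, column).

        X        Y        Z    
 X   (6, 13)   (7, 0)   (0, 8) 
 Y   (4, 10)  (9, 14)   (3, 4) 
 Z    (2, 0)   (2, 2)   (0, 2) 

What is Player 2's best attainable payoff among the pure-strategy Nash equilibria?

14

Both X is a pure NE (Player 1: 6 ≥ 4; Player 2: 13 ≥ 8). Player 2 gets 13.
Both Y is a pure NE (Player 1: 9 ≥ 7; Player 2: 14 ≥ 10). Player 2 gets 14.
Every other cell has a profitable deviation for at least one player. Highest of {13, 14} is 14.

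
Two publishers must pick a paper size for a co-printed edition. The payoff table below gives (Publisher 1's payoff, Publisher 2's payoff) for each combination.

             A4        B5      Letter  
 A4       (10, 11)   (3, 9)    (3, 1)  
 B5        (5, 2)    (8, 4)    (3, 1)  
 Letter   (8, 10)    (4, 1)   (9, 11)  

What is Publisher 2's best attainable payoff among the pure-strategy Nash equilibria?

11

Both A4 is a pure NE (Publisher 1: 10 ≥ 8; Publisher 2: 11 ≥ 9). Publisher 2 gets 11.
Both B5 is a pure NE (Publisher 1: 8 ≥ 4; Publisher 2: 4 ≥ 2). Publisher 2 gets 4.
Both Letter is a pure NE (Publisher 1: 9 ≥ 3; Publisher 2: 11 ≥ 10). Publisher 2 gets 11.
Every other cell has a profitable deviation for at least one player. Highest of {11, 4, 11} is 11.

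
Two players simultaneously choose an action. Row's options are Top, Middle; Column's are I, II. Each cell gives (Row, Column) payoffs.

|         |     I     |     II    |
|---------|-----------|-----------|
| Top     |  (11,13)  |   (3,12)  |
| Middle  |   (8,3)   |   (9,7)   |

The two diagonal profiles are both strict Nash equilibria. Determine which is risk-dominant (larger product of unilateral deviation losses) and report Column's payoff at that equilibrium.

At (Top, I): Row loses 11 − 8 = 3 by deviating; Column loses 13 − 12 = 1. Product = 3·1 = 3.
At (Middle, II): Row loses 9 − 3 = 6 by deviating; Column loses 7 − 3 = 4. Product = 6·4 = 24.
24 > 3, so (Middle, II) is risk-dominant. Column's payoff there is 7.

7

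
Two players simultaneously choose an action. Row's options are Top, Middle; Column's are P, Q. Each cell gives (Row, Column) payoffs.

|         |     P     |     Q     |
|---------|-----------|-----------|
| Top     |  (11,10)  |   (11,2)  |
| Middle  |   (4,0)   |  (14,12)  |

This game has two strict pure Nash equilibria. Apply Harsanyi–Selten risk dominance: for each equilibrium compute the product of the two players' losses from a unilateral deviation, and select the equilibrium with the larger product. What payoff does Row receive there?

At (Top, P): Row loses 11 − 4 = 7 by deviating; Column loses 10 − 2 = 8. Product = 7·8 = 56.
At (Middle, Q): Row loses 14 − 11 = 3 by deviating; Column loses 12 − 0 = 12. Product = 3·12 = 36.
56 > 36, so (Top, P) is risk-dominant. Row's payoff there is 11.

11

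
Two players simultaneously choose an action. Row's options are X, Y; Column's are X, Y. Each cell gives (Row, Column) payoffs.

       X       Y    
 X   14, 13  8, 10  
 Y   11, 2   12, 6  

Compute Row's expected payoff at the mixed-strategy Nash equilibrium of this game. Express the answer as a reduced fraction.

Column mixes with probability q on X, chosen so Row is indifferent: 14q + 8(1−q) = 11q + 12(1−q) gives q = 4/7.
Row's expected payoff (from either row, since indifferent) is 14·4/7 + 8·3/7 = 80/7.

80/7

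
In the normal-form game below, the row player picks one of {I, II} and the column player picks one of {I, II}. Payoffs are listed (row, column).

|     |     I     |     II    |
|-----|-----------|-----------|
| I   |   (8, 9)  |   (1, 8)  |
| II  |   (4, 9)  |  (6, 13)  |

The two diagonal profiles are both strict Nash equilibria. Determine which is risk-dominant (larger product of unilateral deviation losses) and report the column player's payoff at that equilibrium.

13

At both I: the row player loses 8 − 4 = 4 by deviating; the column player loses 9 − 8 = 1. Product = 4·1 = 4.
At both II: the row player loses 6 − 1 = 5 by deviating; the column player loses 13 − 9 = 4. Product = 5·4 = 20.
20 > 4, so both II is risk-dominant. The column player's payoff there is 13.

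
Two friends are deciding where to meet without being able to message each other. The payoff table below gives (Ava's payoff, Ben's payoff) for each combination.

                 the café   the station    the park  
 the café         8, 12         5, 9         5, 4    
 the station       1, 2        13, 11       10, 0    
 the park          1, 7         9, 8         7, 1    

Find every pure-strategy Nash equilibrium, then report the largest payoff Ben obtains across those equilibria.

Both the café is a pure NE (Ava: 8 ≥ 1; Ben: 12 ≥ 9). Ben gets 12.
Both the station is a pure NE (Ava: 13 ≥ 9; Ben: 11 ≥ 2). Ben gets 11.
Every other cell has a profitable deviation for at least one player. Highest of {12, 11} is 12.

12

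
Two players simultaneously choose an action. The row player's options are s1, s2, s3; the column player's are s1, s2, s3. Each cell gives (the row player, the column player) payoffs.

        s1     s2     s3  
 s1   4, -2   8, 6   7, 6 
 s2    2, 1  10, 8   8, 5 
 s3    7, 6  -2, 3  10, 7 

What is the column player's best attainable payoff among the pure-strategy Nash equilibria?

8

Both s2 is a pure NE (the row player: 10 ≥ 8; the column player: 8 ≥ 5). The column player gets 8.
Both s3 is a pure NE (the row player: 10 ≥ 8; the column player: 7 ≥ 6). The column player gets 7.
Every other cell has a profitable deviation for at least one player. Highest of {8, 7} is 8.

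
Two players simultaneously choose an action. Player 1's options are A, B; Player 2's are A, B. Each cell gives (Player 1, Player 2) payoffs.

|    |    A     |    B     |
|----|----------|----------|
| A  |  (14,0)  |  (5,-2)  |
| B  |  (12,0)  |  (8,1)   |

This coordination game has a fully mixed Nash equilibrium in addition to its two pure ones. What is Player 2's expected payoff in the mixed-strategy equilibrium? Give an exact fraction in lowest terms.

0

Player 1 mixes with probability p on A, chosen so Player 2 is indifferent: 0p + 0(1−p) = (-2)p + 1(1−p) gives p = 1/3.
Player 2's expected payoff is 0·1/3 + 0·2/3 = 0.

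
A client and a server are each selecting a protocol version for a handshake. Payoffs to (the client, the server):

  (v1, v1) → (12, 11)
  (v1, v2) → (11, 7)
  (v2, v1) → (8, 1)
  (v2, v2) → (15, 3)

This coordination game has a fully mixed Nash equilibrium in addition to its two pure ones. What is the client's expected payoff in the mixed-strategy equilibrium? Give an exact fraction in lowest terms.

The server mixes with probability q on v1, chosen so the client is indifferent: 12q + 11(1−q) = 8q + 15(1−q) gives q = 1/2.
The client's expected payoff (from either row, since indifferent) is 12·1/2 + 11·1/2 = 23/2.

23/2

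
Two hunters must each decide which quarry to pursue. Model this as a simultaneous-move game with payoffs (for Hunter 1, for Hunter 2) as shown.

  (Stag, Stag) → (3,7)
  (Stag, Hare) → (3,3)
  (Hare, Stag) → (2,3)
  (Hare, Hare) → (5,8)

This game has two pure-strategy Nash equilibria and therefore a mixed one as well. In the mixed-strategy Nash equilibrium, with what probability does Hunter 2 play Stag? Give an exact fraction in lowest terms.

Hunter 2's mix q on Stag must make Hunter 1 indifferent between Stag and Hare.
Hunter 1's payoff from Stag: 3q + 3(1−q). From Hare: 2q + 5(1−q).
Set equal: 1q = 2(1−q) → q = 2/3.

2/3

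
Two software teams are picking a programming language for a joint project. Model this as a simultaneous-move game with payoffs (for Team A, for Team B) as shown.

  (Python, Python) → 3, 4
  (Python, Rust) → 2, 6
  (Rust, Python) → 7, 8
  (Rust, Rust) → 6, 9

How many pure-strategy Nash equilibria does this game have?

Both Rust: Team A gets 6 (best alternative 2); Team B gets 9 (best alternative 8). Neither deviates — NE.
Both Python is not a NE: Team A would switch to Rust (7 > 3).
No other cell survives both best-response checks, so there is 1 pure NE.

1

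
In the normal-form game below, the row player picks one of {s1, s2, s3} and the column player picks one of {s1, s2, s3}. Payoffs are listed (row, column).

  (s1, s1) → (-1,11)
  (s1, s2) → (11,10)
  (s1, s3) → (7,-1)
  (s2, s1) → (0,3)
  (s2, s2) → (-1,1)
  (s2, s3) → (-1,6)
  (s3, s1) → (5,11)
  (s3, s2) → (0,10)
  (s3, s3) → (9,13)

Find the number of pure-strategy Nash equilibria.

1

Both s3: the row player gets 9 (best alternative 7); the column player gets 13 (best alternative 11). Neither deviates — NE.
Both s1 is not a NE: the row player would switch to s3 (5 > -1).
No other cell survives both best-response checks, so there is 1 pure NE.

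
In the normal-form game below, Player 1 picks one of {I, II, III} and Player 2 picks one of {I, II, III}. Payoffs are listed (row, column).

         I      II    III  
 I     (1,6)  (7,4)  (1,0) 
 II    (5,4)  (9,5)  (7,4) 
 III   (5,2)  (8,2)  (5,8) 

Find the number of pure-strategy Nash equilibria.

1

Both II: Player 1 gets 9 (best alternative 8); Player 2 gets 5 (best alternative 4). Neither deviates — NE.
Both I is not a NE: Player 1 would switch to II (5 > 1).
No other cell survives both best-response checks, so there is 1 pure NE.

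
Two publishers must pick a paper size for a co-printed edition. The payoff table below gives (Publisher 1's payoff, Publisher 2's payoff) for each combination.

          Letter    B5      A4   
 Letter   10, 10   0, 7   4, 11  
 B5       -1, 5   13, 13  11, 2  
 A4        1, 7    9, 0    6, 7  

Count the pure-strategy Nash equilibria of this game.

Both B5: Publisher 1 gets 13 (best alternative 9); Publisher 2 gets 13 (best alternative 5). Neither deviates — NE.
Both Letter is not a NE: Publisher 2 would switch to A4 (11 > 10).
No other cell survives both best-response checks, so there is 1 pure NE.

1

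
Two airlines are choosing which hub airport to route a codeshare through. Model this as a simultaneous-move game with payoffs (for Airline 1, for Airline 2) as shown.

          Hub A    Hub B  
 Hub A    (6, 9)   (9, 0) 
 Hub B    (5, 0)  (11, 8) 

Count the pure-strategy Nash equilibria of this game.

Both Hub A: Airline 1 gets 6 (best alternative 5); Airline 2 gets 9 (best alternative 0). Neither deviates — NE.
Both Hub B: Airline 1 gets 11 (best alternative 9); Airline 2 gets 8 (best alternative 0). Neither deviates — NE.
(Hub B, Hub A) is not a NE: Airline 1 would switch to Hub A (6 > 5).
No other cell survives both best-response checks, so there are 2 pure NE.

2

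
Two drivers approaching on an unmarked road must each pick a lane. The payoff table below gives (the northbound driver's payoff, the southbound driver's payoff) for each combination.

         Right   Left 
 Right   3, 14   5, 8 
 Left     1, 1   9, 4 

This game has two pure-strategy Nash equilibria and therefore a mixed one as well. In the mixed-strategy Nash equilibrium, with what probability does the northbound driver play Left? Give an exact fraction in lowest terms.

The northbound driver's mix p on Right must make the southbound driver indifferent between Right and Left.
The southbound driver's payoff from Right: 14p + 1(1−p). From Left: 8p + 4(1−p).
Set equal: 6p = 3(1−p) → p = 3/9 = 1/3.
Probability on Left is 1 − 1/3 = 2/3.

2/3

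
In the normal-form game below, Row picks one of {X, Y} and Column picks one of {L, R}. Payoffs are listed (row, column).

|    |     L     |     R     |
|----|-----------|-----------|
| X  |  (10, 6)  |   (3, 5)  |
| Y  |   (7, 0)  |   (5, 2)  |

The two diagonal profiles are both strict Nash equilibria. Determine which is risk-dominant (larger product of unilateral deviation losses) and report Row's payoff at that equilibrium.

5

At (X, L): Row loses 10 − 7 = 3 by deviating; Column loses 6 − 5 = 1. Product = 3·1 = 3.
At (Y, R): Row loses 5 − 3 = 2 by deviating; Column loses 2 − 0 = 2. Product = 2·2 = 4.
4 > 3, so (Y, R) is risk-dominant. Row's payoff there is 5.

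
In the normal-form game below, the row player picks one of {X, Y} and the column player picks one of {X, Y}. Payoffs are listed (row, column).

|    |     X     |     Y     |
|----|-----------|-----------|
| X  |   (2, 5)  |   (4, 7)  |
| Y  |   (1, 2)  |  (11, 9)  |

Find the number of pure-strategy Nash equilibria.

Both Y: the row player gets 11 (best alternative 4); the column player gets 9 (best alternative 2). Neither deviates — NE.
Both X is not a NE: the column player would switch to Y (7 > 5).
No other cell survives both best-response checks, so there is 1 pure NE.

1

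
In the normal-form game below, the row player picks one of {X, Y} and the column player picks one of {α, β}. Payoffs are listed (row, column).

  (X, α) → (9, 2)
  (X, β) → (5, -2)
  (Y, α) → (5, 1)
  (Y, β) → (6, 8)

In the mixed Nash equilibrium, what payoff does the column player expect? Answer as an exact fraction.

The row player mixes with probability p on X, chosen so the column player is indifferent: 2p + 1(1−p) = (-2)p + 8(1−p) gives p = 7/11.
The column player's expected payoff is 2·7/11 + 1·4/11 = 18/11.

18/11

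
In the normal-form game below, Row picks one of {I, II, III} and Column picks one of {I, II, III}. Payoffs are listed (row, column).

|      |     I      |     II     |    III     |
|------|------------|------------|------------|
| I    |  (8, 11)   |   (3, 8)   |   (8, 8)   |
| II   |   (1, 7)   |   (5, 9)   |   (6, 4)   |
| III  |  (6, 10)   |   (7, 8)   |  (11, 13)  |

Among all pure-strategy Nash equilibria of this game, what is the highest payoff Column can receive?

13

Both I is a pure NE (Row: 8 ≥ 6; Column: 11 ≥ 8). Column gets 11.
Both III is a pure NE (Row: 11 ≥ 8; Column: 13 ≥ 10). Column gets 13.
Every other cell has a profitable deviation for at least one player. Highest of {11, 13} is 13.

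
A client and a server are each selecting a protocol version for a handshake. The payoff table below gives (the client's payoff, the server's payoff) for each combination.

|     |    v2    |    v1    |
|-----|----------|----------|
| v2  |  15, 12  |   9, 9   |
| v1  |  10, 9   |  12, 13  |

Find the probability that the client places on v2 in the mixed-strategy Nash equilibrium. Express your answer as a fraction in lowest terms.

The client's mix p on v2 must make the server indifferent between v2 and v1.
The server's payoff from v2: 12p + 9(1−p). From v1: 9p + 13(1−p).
Set equal: 3p = 4(1−p) → p = 4/7.

4/7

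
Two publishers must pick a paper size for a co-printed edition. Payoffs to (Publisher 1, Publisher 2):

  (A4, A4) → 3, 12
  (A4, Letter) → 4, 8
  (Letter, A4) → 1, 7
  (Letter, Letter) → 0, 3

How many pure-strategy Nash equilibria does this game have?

1

Both A4: Publisher 1 gets 3 (best alternative 1); Publisher 2 gets 12 (best alternative 8). Neither deviates — NE.
Both Letter is not a NE: Publisher 1 would switch to A4 (4 > 0).
No other cell survives both best-response checks, so there is 1 pure NE.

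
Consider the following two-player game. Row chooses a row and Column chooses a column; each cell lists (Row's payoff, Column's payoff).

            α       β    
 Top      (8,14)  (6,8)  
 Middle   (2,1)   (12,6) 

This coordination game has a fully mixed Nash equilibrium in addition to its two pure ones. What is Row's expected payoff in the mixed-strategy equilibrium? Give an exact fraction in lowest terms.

Column mixes with probability q on α, chosen so Row is indifferent: 8q + 6(1−q) = 2q + 12(1−q) gives q = 1/2.
Row's expected payoff (from either row, since indifferent) is 8·1/2 + 6·1/2 = 7.

7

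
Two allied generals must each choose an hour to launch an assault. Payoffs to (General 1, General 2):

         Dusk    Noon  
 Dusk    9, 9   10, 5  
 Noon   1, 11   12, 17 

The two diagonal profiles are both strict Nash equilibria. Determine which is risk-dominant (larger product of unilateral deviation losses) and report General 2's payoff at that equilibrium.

9

At both Dusk: General 1 loses 9 − 1 = 8 by deviating; General 2 loses 9 − 5 = 4. Product = 8·4 = 32.
At both Noon: General 1 loses 12 − 10 = 2 by deviating; General 2 loses 17 − 11 = 6. Product = 2·6 = 12.
32 > 12, so both Dusk is risk-dominant. General 2's payoff there is 9.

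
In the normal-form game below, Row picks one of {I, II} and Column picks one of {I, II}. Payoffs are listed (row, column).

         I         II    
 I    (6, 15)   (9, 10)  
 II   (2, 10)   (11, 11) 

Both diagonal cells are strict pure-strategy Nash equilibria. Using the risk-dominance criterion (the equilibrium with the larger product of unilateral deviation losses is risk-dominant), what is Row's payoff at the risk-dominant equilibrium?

6

At both I: Row loses 6 − 2 = 4 by deviating; Column loses 15 − 10 = 5. Product = 4·5 = 20.
At both II: Row loses 11 − 9 = 2 by deviating; Column loses 11 − 10 = 1. Product = 2·1 = 2.
20 > 2, so both I is risk-dominant. Row's payoff there is 6.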